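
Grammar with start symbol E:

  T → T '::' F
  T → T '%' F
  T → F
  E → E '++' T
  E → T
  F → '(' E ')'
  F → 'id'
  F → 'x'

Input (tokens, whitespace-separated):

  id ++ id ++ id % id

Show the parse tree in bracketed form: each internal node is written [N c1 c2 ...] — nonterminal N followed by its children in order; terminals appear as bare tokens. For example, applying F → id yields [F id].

E
E ++ T
E ++ T ++ T
T ++ T ++ T
F ++ T ++ T
id ++ T ++ T
id ++ F ++ T
id ++ id ++ T
id ++ id ++ T % F
id ++ id ++ F % F
id ++ id ++ id % F
id ++ id ++ id % id

[E [E [E [T [F id]]] ++ [T [F id]]] ++ [T [T [F id]] % [F id]]]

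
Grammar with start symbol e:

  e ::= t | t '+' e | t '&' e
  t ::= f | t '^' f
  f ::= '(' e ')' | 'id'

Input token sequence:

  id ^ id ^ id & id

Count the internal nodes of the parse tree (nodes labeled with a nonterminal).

[e [t [t [t [f id]] ^ [f id]] ^ [f id]] & [e [t [f id]]]]

10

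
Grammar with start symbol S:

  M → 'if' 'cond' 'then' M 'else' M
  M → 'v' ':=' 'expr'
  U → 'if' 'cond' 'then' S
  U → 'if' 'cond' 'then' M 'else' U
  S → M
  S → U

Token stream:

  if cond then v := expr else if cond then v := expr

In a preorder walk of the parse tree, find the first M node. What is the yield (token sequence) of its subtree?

v := expr

[S [U if cond then [M v := expr] else [U if cond then [S [M v := expr]]]]]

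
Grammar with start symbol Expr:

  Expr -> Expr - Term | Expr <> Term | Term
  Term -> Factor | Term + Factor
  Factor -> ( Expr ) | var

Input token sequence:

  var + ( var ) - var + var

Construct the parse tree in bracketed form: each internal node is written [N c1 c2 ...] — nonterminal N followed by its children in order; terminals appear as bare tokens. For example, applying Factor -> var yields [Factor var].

[Expr [Expr [Term [Term [Factor var]] + [Factor ( [Expr [Term [Factor var]]] )]]] - [Term [Term [Factor var]] + [Factor var]]]

Expr
Expr - Term
Term - Term
Term + Factor - Term
Factor + Factor - Term
var + Factor - Term
var + ( Expr ) - Term
var + ( Term ) - Term
var + ( Factor ) - Term
var + ( var ) - Term
var + ( var ) - Term + Factor
var + ( var ) - Factor + Factor
var + ( var ) - var + Factor
var + ( var ) - var + var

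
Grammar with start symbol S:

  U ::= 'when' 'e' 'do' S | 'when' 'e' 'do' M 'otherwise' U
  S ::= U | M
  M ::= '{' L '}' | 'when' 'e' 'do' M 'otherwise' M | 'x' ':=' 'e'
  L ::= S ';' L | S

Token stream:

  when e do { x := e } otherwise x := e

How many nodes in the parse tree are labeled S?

[S [M when e do [M { [L [S [M x := e]]] }] otherwise [M x := e]]]

2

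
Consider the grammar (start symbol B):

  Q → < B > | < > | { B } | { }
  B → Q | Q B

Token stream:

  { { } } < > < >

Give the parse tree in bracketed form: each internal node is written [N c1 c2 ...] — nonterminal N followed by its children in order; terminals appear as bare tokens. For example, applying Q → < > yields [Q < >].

[B [Q { [B [Q { }]] }] [B [Q < >] [B [Q < >]]]]

B
Q B
{ B } B
{ Q } B
{ { } } B
{ { } } Q B
{ { } } < > B
{ { } } < > Q
{ { } } < > < >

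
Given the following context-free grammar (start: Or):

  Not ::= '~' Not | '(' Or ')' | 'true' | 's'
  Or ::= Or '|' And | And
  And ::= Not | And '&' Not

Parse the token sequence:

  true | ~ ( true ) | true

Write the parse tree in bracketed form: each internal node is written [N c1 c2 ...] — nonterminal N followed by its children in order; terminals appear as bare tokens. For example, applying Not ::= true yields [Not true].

Or
Or | And
Or | And | And
And | And | And
Not | And | And
true | And | And
true | Not | And
true | ~ Not | And
true | ~ ( Or ) | And
true | ~ ( And ) | And
true | ~ ( Not ) | And
true | ~ ( true ) | And
true | ~ ( true ) | Not
true | ~ ( true ) | true

[Or [Or [Or [And [Not true]]] | [And [Not ~ [Not ( [Or [And [Not true]]] )]]]] | [And [Not true]]]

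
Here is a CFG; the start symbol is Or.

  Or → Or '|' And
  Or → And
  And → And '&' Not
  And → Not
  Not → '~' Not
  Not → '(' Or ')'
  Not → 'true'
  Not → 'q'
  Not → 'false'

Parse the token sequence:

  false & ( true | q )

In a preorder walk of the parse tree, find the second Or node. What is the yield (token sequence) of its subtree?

true | q

[Or [And [And [Not false]] & [Not ( [Or [Or [And [Not true]]] | [And [Not q]]] )]]]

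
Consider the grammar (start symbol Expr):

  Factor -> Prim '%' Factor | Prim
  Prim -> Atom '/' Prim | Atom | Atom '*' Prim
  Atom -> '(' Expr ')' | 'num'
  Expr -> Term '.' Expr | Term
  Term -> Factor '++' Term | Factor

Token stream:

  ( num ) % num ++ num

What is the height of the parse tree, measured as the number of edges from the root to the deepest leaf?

10

[Expr [Term [Factor [Prim [Atom ( [Expr [Term [Factor [Prim [Atom num]]]]] )]] % [Factor [Prim [Atom num]]]] ++ [Term [Factor [Prim [Atom num]]]]]]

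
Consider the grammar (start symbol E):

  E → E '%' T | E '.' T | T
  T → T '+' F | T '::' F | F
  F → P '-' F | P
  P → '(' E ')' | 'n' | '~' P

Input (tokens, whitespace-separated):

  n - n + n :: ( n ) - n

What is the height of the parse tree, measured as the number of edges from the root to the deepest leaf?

[E [T [T [T [F [P n] - [F [P n]]]] + [F [P n]]] :: [F [P ( [E [T [F [P n]]]] )] - [F [P n]]]]]

8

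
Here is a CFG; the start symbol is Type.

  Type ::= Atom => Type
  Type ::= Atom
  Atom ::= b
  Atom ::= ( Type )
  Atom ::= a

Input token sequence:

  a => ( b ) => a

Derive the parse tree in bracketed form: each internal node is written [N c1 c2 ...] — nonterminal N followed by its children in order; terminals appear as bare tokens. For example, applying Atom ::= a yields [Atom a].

Type
Atom => Type
a => Type
a => Atom => Type
a => ( Type ) => Type
a => ( Atom ) => Type
a => ( b ) => Type
a => ( b ) => Atom
a => ( b ) => a

[Type [Atom a] => [Type [Atom ( [Type [Atom b]] )] => [Type [Atom a]]]]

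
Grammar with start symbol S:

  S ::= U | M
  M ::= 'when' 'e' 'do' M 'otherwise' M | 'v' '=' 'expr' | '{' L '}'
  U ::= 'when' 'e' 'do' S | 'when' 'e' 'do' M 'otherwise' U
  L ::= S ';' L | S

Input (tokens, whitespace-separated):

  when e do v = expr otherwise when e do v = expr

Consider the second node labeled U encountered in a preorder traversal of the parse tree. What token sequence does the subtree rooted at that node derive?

[S [U when e do [M v = expr] otherwise [U when e do [S [M v = expr]]]]]

when e do v = expr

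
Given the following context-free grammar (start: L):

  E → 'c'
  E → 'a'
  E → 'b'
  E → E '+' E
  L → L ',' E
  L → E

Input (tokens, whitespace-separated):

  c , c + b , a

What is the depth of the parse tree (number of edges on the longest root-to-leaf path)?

[L [L [L [E c]] , [E [E c] + [E b]]] , [E a]]

4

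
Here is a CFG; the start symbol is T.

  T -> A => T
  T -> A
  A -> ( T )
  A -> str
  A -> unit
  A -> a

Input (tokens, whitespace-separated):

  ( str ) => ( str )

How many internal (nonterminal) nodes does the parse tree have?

[T [A ( [T [A str]] )] => [T [A ( [T [A str]] )]]]

8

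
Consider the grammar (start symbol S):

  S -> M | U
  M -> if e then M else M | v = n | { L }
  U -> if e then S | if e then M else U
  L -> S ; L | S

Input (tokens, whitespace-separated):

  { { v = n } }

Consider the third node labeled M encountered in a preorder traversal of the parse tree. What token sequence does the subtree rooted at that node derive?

[S [M { [L [S [M { [L [S [M v = n]]] }]]] }]]

v = n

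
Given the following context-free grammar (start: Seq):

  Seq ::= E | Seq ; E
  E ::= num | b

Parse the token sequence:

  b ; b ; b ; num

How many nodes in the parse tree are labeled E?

[Seq [Seq [Seq [Seq [E b]] ; [E b]] ; [E b]] ; [E num]]

4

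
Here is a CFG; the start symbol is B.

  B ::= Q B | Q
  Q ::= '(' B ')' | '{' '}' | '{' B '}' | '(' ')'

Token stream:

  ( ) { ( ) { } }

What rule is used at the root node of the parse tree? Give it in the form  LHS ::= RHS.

B ::= Q B

[B [Q ( )] [B [Q { [B [Q ( )] [B [Q { }]]] }]]]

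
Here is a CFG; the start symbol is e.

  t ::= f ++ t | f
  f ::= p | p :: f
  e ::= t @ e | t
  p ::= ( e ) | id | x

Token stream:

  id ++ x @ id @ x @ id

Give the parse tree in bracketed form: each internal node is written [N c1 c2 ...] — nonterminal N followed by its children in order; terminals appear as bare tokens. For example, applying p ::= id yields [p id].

e
t @ e
f ++ t @ e
p ++ t @ e
id ++ t @ e
id ++ f @ e
id ++ p @ e
id ++ x @ e
id ++ x @ t @ e
id ++ x @ f @ e
id ++ x @ p @ e
id ++ x @ id @ e
id ++ x @ id @ t @ e
id ++ x @ id @ f @ e
id ++ x @ id @ p @ e
id ++ x @ id @ x @ e
id ++ x @ id @ x @ t
id ++ x @ id @ x @ f
id ++ x @ id @ x @ p
id ++ x @ id @ x @ id

[e [t [f [p id]] ++ [t [f [p x]]]] @ [e [t [f [p id]]] @ [e [t [f [p x]]] @ [e [t [f [p id]]]]]]]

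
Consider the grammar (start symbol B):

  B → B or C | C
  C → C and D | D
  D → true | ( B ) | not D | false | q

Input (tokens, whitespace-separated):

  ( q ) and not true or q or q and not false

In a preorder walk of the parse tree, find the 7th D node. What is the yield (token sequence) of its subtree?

[B [B [B [C [C [D ( [B [C [D q]]] )]] and [D not [D true]]]] or [C [D q]]] or [C [C [D q]] and [D not [D false]]]]

not false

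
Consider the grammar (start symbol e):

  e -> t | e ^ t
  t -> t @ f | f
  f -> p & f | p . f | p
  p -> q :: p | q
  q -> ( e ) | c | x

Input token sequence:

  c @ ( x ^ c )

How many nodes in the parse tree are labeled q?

4

[e [t [t [f [p [q c]]]] @ [f [p [q ( [e [e [t [f [p [q x]]]]] ^ [t [f [p [q c]]]]] )]]]]]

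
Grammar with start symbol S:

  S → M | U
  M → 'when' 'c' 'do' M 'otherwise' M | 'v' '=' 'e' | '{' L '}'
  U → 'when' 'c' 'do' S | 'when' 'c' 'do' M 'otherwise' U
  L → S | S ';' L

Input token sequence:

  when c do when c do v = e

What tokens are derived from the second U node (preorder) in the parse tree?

when c do v = e

[S [U when c do [S [U when c do [S [M v = e]]]]]]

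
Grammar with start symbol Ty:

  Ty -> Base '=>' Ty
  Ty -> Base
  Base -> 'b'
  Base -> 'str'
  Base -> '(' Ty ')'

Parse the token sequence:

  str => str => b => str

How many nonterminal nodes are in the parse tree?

8

[Ty [Base str] => [Ty [Base str] => [Ty [Base b] => [Ty [Base str]]]]]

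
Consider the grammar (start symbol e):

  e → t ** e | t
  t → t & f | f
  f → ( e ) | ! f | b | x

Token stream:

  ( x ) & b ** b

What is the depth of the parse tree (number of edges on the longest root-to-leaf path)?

7

[e [t [t [f ( [e [t [f x]]] )]] & [f b]] ** [e [t [f b]]]]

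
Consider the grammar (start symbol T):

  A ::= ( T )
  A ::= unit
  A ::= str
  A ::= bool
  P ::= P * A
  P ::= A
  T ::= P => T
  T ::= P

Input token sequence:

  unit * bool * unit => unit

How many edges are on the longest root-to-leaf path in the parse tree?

5

[T [P [P [P [A unit]] * [A bool]] * [A unit]] => [T [P [A unit]]]]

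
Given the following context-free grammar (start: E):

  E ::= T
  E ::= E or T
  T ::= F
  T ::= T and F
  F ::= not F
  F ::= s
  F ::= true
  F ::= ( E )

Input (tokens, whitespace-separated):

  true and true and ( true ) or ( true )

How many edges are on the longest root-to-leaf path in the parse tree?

[E [E [T [T [T [F true]] and [F true]] and [F ( [E [T [F true]]] )]]] or [T [F ( [E [T [F true]]] )]]]

7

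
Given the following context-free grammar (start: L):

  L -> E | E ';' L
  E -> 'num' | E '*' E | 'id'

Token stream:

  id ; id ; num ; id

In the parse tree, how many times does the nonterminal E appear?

[L [E id] ; [L [E id] ; [L [E num] ; [L [E id]]]]]

4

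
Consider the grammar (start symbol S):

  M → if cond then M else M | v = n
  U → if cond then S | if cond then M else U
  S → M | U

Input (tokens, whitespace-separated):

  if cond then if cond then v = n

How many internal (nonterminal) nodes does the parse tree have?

[S [U if cond then [S [U if cond then [S [M v = n]]]]]]

6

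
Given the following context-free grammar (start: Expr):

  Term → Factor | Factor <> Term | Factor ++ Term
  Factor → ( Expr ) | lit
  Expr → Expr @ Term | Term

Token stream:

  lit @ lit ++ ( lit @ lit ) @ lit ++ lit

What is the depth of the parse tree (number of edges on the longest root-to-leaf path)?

[Expr [Expr [Expr [Term [Factor lit]]] @ [Term [Factor lit] ++ [Term [Factor ( [Expr [Expr [Term [Factor lit]]] @ [Term [Factor lit]]] )]]]] @ [Term [Factor lit] ++ [Term [Factor lit]]]]

9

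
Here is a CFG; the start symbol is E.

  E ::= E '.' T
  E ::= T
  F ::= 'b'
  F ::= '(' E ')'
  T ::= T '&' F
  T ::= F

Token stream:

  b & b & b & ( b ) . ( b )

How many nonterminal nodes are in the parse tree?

18

[E [E [T [T [T [T [F b]] & [F b]] & [F b]] & [F ( [E [T [F b]]] )]]] . [T [F ( [E [T [F b]]] )]]]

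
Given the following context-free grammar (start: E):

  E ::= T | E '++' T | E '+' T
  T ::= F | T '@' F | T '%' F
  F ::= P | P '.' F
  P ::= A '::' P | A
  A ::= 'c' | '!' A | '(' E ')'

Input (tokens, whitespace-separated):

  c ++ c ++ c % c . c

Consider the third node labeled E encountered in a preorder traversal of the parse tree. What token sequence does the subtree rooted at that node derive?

c

[E [E [E [T [F [P [A c]]]]] ++ [T [F [P [A c]]]]] ++ [T [T [F [P [A c]]]] % [F [P [A c]] . [F [P [A c]]]]]]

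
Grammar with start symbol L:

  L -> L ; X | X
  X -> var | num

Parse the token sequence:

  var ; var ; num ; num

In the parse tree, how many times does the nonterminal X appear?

4

[L [L [L [L [X var]] ; [X var]] ; [X num]] ; [X num]]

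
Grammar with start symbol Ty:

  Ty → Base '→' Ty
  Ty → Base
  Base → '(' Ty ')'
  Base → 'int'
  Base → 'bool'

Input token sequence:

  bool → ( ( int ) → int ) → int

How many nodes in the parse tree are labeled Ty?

[Ty [Base bool] → [Ty [Base ( [Ty [Base ( [Ty [Base int]] )] → [Ty [Base int]]] )] → [Ty [Base int]]]]

6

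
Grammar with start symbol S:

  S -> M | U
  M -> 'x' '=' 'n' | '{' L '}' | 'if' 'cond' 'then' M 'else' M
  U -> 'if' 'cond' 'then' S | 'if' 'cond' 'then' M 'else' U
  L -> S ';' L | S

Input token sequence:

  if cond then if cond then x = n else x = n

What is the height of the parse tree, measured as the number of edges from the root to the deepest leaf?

[S [U if cond then [S [M if cond then [M x = n] else [M x = n]]]]]

5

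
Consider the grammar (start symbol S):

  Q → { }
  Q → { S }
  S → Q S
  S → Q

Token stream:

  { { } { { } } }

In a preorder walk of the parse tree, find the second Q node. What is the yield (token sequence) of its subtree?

[S [Q { [S [Q { }] [S [Q { [S [Q { }]] }]]] }]]

{ }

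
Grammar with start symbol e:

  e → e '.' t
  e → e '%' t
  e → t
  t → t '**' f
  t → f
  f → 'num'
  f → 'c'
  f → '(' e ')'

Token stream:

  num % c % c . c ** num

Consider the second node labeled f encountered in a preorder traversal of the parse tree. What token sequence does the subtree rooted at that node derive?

[e [e [e [e [t [f num]]] % [t [f c]]] % [t [f c]]] . [t [t [f c]] ** [f num]]]

c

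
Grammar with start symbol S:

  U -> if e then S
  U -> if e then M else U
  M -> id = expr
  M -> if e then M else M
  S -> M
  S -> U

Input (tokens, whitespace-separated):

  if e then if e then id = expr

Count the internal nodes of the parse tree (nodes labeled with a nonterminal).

[S [U if e then [S [U if e then [S [M id = expr]]]]]]

6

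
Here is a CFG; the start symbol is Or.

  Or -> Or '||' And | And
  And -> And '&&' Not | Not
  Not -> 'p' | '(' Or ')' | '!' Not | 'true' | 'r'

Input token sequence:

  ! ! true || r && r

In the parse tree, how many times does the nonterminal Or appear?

[Or [Or [And [Not ! [Not ! [Not true]]]]] || [And [And [Not r]] && [Not r]]]

2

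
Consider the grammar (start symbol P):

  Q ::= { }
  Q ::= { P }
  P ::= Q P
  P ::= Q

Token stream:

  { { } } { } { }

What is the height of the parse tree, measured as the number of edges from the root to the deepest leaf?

4

[P [Q { [P [Q { }]] }] [P [Q { }] [P [Q { }]]]]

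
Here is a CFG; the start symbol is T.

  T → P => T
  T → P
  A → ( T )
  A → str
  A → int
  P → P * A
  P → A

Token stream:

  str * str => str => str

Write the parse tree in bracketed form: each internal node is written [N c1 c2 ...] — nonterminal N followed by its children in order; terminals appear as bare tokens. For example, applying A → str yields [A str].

T
P => T
P * A => T
A * A => T
str * A => T
str * str => T
str * str => P => T
str * str => A => T
str * str => str => T
str * str => str => P
str * str => str => A
str * str => str => str

[T [P [P [A str]] * [A str]] => [T [P [A str]] => [T [P [A str]]]]]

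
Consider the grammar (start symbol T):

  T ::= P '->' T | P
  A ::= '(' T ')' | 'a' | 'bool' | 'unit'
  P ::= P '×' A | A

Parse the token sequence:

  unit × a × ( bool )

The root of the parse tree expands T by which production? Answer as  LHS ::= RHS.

[T [P [P [P [A unit]] × [A a]] × [A ( [T [P [A bool]]] )]]]

T ::= P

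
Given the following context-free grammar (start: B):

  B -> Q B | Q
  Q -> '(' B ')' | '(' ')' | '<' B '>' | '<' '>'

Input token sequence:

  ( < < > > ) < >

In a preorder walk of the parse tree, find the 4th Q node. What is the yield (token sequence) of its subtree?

[B [Q ( [B [Q < [B [Q < >]] >]] )] [B [Q < >]]]

< >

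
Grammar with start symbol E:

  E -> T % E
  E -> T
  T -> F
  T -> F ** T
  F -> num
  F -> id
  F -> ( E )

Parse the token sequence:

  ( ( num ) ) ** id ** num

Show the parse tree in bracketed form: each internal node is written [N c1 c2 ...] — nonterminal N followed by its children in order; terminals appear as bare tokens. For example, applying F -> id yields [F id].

[E [T [F ( [E [T [F ( [E [T [F num]]] )]]] )] ** [T [F id] ** [T [F num]]]]]

E
T
F ** T
( E ) ** T
( T ) ** T
( F ) ** T
( ( E ) ) ** T
( ( T ) ) ** T
( ( F ) ) ** T
( ( num ) ) ** T
( ( num ) ) ** F ** T
( ( num ) ) ** id ** T
( ( num ) ) ** id ** F
( ( num ) ) ** id ** num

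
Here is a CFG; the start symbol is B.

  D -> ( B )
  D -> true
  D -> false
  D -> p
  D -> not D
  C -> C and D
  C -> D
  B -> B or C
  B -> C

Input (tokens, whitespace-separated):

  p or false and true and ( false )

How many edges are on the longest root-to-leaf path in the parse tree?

[B [B [C [D p]]] or [C [C [C [D false]] and [D true]] and [D ( [B [C [D false]]] )]]]

6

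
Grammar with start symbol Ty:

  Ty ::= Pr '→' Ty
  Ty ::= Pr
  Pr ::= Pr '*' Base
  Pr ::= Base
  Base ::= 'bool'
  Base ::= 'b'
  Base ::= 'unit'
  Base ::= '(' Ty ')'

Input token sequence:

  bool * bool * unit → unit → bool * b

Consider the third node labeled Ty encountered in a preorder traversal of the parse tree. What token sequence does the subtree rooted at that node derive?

bool * b

[Ty [Pr [Pr [Pr [Base bool]] * [Base bool]] * [Base unit]] → [Ty [Pr [Base unit]] → [Ty [Pr [Pr [Base bool]] * [Base b]]]]]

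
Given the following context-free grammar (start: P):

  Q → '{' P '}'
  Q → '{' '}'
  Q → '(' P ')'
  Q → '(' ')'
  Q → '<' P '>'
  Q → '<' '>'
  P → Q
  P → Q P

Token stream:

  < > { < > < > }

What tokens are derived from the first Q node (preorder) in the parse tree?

< >

[P [Q < >] [P [Q { [P [Q < >] [P [Q < >]]] }]]]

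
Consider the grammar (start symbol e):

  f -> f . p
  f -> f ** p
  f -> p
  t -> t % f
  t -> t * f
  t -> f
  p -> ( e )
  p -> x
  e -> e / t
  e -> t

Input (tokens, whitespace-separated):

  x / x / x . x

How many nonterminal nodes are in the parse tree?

[e [e [e [t [f [p x]]]] / [t [f [p x]]]] / [t [f [f [p x]] . [p x]]]]

14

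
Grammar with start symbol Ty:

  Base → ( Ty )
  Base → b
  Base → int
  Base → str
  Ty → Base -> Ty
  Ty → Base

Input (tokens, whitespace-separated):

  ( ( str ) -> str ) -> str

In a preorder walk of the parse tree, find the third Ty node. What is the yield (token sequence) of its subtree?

[Ty [Base ( [Ty [Base ( [Ty [Base str]] )] -> [Ty [Base str]]] )] -> [Ty [Base str]]]

str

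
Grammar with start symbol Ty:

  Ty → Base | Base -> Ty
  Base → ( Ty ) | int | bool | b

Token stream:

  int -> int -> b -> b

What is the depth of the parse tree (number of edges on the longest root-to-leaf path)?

[Ty [Base int] -> [Ty [Base int] -> [Ty [Base b] -> [Ty [Base b]]]]]

5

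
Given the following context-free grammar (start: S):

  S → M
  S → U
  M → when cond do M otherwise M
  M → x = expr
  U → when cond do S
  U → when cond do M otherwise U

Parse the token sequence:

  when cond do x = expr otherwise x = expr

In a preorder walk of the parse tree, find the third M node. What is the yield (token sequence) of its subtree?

x = expr

[S [M when cond do [M x = expr] otherwise [M x = expr]]]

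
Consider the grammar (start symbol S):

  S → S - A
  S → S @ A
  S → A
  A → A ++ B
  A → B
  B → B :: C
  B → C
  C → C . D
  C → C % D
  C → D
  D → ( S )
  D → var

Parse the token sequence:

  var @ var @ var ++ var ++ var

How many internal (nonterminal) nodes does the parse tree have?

23

[S [S [S [A [B [C [D var]]]]] @ [A [B [C [D var]]]]] @ [A [A [A [B [C [D var]]]] ++ [B [C [D var]]]] ++ [B [C [D var]]]]]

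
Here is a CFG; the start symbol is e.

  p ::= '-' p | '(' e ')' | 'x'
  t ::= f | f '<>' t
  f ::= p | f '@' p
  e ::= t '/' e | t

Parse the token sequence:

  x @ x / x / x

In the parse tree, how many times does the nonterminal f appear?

4

[e [t [f [f [p x]] @ [p x]]] / [e [t [f [p x]]] / [e [t [f [p x]]]]]]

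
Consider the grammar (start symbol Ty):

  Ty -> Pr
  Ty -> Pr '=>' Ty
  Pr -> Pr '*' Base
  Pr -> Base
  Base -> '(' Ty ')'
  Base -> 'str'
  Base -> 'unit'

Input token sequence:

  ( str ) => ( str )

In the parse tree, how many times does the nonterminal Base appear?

4

[Ty [Pr [Base ( [Ty [Pr [Base str]]] )]] => [Ty [Pr [Base ( [Ty [Pr [Base str]]] )]]]]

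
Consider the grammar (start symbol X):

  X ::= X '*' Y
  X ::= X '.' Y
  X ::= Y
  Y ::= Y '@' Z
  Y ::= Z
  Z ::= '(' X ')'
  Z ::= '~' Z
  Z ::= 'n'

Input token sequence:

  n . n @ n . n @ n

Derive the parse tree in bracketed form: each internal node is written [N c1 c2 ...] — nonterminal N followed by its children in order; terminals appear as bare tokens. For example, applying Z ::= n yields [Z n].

[X [X [X [Y [Z n]]] . [Y [Y [Z n]] @ [Z n]]] . [Y [Y [Z n]] @ [Z n]]]

X
X . Y
X . Y . Y
Y . Y . Y
Z . Y . Y
n . Y . Y
n . Y @ Z . Y
n . Z @ Z . Y
n . n @ Z . Y
n . n @ n . Y
n . n @ n . Y @ Z
n . n @ n . Z @ Z
n . n @ n . n @ Z
n . n @ n . n @ n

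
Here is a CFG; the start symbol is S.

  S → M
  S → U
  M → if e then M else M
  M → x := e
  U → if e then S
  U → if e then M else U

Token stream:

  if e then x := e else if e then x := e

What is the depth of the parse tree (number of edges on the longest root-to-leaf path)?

5

[S [U if e then [M x := e] else [U if e then [S [M x := e]]]]]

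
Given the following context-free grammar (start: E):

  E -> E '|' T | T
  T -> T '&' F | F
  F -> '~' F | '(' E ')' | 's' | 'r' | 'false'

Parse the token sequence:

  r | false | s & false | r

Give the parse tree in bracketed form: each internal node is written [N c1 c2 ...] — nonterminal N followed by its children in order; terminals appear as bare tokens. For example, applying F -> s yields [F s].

[E [E [E [E [T [F r]]] | [T [F false]]] | [T [T [F s]] & [F false]]] | [T [F r]]]

E
E | T
E | T | T
E | T | T | T
T | T | T | T
F | T | T | T
r | T | T | T
r | F | T | T
r | false | T | T
r | false | T & F | T
r | false | F & F | T
r | false | s & F | T
r | false | s & false | T
r | false | s & false | F
r | false | s & false | r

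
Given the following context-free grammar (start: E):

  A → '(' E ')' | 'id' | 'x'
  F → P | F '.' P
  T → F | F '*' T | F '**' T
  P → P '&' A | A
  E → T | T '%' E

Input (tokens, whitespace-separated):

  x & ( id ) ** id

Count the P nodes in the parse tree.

[E [T [F [P [P [A x]] & [A ( [E [T [F [P [A id]]]]] )]]] ** [T [F [P [A id]]]]]]

4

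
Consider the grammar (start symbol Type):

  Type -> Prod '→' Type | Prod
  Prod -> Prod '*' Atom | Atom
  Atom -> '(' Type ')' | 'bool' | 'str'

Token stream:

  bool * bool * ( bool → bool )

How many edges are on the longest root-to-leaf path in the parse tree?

[Type [Prod [Prod [Prod [Atom bool]] * [Atom bool]] * [Atom ( [Type [Prod [Atom bool]] → [Type [Prod [Atom bool]]]] )]]]

7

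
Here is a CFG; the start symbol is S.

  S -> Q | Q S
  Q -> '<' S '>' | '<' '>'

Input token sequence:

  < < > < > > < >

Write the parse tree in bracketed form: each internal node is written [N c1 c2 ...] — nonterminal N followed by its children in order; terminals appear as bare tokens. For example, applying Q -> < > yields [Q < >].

[S [Q < [S [Q < >] [S [Q < >]]] >] [S [Q < >]]]

S
Q S
< S > S
< Q S > S
< < > S > S
< < > Q > S
< < > < > > S
< < > < > > Q
< < > < > > < >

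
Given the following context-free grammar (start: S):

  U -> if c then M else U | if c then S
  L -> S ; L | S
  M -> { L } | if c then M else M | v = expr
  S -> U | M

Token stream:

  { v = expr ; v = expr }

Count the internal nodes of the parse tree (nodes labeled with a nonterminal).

[S [M { [L [S [M v = expr]] ; [L [S [M v = expr]]]] }]]

8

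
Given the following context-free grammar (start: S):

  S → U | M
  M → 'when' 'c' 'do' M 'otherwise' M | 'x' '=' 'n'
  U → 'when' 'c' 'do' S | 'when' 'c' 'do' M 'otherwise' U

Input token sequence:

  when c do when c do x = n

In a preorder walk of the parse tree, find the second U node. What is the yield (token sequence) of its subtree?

[S [U when c do [S [U when c do [S [M x = n]]]]]]

when c do x = n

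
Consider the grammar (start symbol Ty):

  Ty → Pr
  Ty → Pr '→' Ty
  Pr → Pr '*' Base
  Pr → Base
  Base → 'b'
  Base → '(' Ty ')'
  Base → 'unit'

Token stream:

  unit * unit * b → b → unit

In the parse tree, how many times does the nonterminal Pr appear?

5

[Ty [Pr [Pr [Pr [Base unit]] * [Base unit]] * [Base b]] → [Ty [Pr [Base b]] → [Ty [Pr [Base unit]]]]]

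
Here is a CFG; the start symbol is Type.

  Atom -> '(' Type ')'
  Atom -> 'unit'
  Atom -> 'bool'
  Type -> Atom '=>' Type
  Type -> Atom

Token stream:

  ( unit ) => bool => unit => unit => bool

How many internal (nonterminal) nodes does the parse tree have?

12

[Type [Atom ( [Type [Atom unit]] )] => [Type [Atom bool] => [Type [Atom unit] => [Type [Atom unit] => [Type [Atom bool]]]]]]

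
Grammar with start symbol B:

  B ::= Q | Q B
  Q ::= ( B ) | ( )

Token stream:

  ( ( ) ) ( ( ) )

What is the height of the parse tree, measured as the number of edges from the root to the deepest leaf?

[B [Q ( [B [Q ( )]] )] [B [Q ( [B [Q ( )]] )]]]

5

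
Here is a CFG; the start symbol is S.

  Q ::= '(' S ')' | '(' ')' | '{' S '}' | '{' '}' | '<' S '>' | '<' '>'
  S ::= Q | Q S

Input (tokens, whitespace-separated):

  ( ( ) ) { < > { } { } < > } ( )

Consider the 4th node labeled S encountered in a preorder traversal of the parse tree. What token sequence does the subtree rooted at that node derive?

[S [Q ( [S [Q ( )]] )] [S [Q { [S [Q < >] [S [Q { }] [S [Q { }] [S [Q < >]]]]] }] [S [Q ( )]]]]

< > { } { } < >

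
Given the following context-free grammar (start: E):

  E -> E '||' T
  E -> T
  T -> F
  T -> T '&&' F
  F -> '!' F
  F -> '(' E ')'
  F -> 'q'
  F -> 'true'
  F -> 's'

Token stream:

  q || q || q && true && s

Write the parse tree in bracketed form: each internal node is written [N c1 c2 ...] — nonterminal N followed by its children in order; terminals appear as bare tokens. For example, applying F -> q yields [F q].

[E [E [E [T [F q]]] || [T [F q]]] || [T [T [T [F q]] && [F true]] && [F s]]]

E
E || T
E || T || T
T || T || T
F || T || T
q || T || T
q || F || T
q || q || T
q || q || T && F
q || q || T && F && F
q || q || F && F && F
q || q || q && F && F
q || q || q && true && F
q || q || q && true && s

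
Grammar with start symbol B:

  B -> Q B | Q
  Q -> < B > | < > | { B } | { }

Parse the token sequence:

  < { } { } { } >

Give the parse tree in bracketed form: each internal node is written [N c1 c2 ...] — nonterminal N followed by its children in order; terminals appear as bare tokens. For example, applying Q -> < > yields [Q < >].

[B [Q < [B [Q { }] [B [Q { }] [B [Q { }]]]] >]]

B
Q
< B >
< Q B >
< { } B >
< { } Q B >
< { } { } B >
< { } { } Q >
< { } { } { } >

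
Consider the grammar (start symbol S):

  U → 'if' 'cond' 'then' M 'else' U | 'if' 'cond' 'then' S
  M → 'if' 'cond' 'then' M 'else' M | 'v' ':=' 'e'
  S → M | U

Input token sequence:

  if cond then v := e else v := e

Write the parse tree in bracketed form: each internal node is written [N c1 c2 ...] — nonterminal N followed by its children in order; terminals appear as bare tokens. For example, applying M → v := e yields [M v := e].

S
M
if cond then M else M
if cond then v := e else M
if cond then v := e else v := e

[S [M if cond then [M v := e] else [M v := e]]]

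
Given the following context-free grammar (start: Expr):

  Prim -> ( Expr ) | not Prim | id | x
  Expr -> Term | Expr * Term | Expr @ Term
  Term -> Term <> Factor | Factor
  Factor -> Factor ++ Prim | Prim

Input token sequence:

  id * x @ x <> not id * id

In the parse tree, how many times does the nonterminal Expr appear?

[Expr [Expr [Expr [Expr [Term [Factor [Prim id]]]] * [Term [Factor [Prim x]]]] @ [Term [Term [Factor [Prim x]]] <> [Factor [Prim not [Prim id]]]]] * [Term [Factor [Prim id]]]]

4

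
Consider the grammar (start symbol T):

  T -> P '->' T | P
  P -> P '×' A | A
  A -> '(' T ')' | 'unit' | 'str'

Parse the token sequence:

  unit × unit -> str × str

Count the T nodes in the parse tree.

[T [P [P [A unit]] × [A unit]] -> [T [P [P [A str]] × [A str]]]]

2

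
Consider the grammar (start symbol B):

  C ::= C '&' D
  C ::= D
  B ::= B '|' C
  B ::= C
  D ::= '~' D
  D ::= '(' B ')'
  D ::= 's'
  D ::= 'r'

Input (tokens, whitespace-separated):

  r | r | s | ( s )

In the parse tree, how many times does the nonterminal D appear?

5

[B [B [B [B [C [D r]]] | [C [D r]]] | [C [D s]]] | [C [D ( [B [C [D s]]] )]]]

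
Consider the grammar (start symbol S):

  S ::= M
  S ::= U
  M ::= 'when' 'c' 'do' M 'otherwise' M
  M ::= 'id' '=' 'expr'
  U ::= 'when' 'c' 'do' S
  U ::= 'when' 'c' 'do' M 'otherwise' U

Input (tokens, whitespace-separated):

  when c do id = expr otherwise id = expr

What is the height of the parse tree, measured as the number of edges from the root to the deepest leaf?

3

[S [M when c do [M id = expr] otherwise [M id = expr]]]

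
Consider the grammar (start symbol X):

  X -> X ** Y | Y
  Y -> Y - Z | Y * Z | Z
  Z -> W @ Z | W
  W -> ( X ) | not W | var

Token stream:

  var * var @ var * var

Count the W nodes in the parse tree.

4

[X [Y [Y [Y [Z [W var]]] * [Z [W var] @ [Z [W var]]]] * [Z [W var]]]]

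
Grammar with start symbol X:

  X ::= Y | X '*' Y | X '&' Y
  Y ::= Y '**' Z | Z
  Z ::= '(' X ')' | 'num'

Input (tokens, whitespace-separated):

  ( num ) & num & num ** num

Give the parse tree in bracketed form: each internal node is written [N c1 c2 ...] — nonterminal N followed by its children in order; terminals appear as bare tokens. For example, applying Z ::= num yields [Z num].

X
X & Y
X & Y & Y
Y & Y & Y
Z & Y & Y
( X ) & Y & Y
( Y ) & Y & Y
( Z ) & Y & Y
( num ) & Y & Y
( num ) & Z & Y
( num ) & num & Y
( num ) & num & Y ** Z
( num ) & num & Z ** Z
( num ) & num & num ** Z
( num ) & num & num ** num

[X [X [X [Y [Z ( [X [Y [Z num]]] )]]] & [Y [Z num]]] & [Y [Y [Z num]] ** [Z num]]]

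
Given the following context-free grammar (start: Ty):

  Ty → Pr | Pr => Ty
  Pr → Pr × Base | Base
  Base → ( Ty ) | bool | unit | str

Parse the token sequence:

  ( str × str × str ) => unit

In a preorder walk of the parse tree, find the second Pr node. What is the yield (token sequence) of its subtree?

str × str × str

[Ty [Pr [Base ( [Ty [Pr [Pr [Pr [Base str]] × [Base str]] × [Base str]]] )]] => [Ty [Pr [Base unit]]]]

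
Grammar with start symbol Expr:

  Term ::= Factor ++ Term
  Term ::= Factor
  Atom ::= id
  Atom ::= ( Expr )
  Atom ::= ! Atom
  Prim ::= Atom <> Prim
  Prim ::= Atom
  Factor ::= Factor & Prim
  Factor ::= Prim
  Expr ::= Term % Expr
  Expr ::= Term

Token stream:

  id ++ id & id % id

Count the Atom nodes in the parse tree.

4

[Expr [Term [Factor [Prim [Atom id]]] ++ [Term [Factor [Factor [Prim [Atom id]]] & [Prim [Atom id]]]]] % [Expr [Term [Factor [Prim [Atom id]]]]]]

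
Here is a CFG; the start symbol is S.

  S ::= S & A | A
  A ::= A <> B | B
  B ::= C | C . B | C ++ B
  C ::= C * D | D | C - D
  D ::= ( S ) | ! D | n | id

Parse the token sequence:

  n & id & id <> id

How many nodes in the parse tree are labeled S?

[S [S [S [A [B [C [D n]]]]] & [A [B [C [D id]]]]] & [A [A [B [C [D id]]]] <> [B [C [D id]]]]]

3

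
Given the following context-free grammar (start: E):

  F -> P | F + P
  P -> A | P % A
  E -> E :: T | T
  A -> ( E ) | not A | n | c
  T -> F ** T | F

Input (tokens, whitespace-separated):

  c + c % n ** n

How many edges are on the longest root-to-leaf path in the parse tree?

6

[E [T [F [F [P [A c]]] + [P [P [A c]] % [A n]]] ** [T [F [P [A n]]]]]]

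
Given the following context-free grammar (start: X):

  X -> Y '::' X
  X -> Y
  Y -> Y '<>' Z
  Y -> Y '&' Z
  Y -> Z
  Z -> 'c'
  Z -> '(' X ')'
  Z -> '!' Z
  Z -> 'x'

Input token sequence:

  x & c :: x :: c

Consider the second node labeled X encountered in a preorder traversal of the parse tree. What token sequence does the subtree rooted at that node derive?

x :: c

[X [Y [Y [Z x]] & [Z c]] :: [X [Y [Z x]] :: [X [Y [Z c]]]]]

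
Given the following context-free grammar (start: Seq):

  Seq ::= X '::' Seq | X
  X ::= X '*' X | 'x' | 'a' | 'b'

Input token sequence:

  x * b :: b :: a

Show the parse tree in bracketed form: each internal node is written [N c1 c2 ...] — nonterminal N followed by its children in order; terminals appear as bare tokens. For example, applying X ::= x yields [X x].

[Seq [X [X x] * [X b]] :: [Seq [X b] :: [Seq [X a]]]]

Seq
X :: Seq
X * X :: Seq
x * X :: Seq
x * b :: Seq
x * b :: X :: Seq
x * b :: b :: Seq
x * b :: b :: X
x * b :: b :: a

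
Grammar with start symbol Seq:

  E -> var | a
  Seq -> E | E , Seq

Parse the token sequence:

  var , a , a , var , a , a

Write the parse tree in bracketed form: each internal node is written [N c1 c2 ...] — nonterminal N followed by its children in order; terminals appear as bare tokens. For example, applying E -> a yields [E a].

[Seq [E var] , [Seq [E a] , [Seq [E a] , [Seq [E var] , [Seq [E a] , [Seq [E a]]]]]]]

Seq
E , Seq
var , Seq
var , E , Seq
var , a , Seq
var , a , E , Seq
var , a , a , Seq
var , a , a , E , Seq
var , a , a , var , Seq
var , a , a , var , E , Seq
var , a , a , var , a , Seq
var , a , a , var , a , E
var , a , a , var , a , a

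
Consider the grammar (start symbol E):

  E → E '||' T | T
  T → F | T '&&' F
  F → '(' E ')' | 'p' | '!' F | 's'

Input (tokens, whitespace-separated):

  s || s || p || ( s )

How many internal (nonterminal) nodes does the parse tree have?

15

[E [E [E [E [T [F s]]] || [T [F s]]] || [T [F p]]] || [T [F ( [E [T [F s]]] )]]]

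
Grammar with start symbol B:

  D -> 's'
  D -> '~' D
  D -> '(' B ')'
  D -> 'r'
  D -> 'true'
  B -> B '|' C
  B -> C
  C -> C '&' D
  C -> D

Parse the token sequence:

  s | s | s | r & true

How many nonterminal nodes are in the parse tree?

[B [B [B [B [C [D s]]] | [C [D s]]] | [C [D s]]] | [C [C [D r]] & [D true]]]

14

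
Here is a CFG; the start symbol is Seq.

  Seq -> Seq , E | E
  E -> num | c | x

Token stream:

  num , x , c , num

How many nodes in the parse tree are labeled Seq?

4

[Seq [Seq [Seq [Seq [E num]] , [E x]] , [E c]] , [E num]]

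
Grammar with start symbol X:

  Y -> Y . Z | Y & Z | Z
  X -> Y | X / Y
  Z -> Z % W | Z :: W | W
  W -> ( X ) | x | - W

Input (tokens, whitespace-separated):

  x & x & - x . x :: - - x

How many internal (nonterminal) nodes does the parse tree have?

18

[X [Y [Y [Y [Y [Z [W x]]] & [Z [W x]]] & [Z [W - [W x]]]] . [Z [Z [W x]] :: [W - [W - [W x]]]]]]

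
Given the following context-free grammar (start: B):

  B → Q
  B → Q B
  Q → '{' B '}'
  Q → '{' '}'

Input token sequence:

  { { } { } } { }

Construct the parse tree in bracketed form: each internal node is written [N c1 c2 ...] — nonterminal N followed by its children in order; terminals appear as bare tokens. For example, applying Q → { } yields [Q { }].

[B [Q { [B [Q { }] [B [Q { }]]] }] [B [Q { }]]]

B
Q B
{ B } B
{ Q B } B
{ { } B } B
{ { } Q } B
{ { } { } } B
{ { } { } } Q
{ { } { } } { }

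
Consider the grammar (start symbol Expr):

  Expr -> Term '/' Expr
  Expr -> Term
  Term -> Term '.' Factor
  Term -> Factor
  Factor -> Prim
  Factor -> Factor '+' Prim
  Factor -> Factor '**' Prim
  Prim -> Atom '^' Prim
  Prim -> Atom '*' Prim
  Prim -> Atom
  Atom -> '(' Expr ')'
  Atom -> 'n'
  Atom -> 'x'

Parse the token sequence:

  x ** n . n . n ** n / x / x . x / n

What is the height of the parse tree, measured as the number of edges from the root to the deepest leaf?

[Expr [Term [Term [Term [Factor [Factor [Prim [Atom x]]] ** [Prim [Atom n]]]] . [Factor [Prim [Atom n]]]] . [Factor [Factor [Prim [Atom n]]] ** [Prim [Atom n]]]] / [Expr [Term [Factor [Prim [Atom x]]]] / [Expr [Term [Term [Factor [Prim [Atom x]]]] . [Factor [Prim [Atom x]]]] / [Expr [Term [Factor [Prim [Atom n]]]]]]]]

8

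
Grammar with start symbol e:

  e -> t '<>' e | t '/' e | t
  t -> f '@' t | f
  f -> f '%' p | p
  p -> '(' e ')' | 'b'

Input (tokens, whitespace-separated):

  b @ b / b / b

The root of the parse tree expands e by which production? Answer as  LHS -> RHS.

[e [t [f [p b]] @ [t [f [p b]]]] / [e [t [f [p b]]] / [e [t [f [p b]]]]]]

e -> t '/' e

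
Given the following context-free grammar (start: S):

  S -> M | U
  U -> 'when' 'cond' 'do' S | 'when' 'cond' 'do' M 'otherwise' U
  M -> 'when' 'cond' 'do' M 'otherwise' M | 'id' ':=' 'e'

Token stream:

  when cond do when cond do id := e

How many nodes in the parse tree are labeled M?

[S [U when cond do [S [U when cond do [S [M id := e]]]]]]

1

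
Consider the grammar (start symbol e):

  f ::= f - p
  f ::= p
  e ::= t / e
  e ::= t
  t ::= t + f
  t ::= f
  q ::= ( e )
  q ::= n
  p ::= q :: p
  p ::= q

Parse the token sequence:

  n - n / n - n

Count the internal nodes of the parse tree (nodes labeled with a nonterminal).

[e [t [f [f [p [q n]]] - [p [q n]]]] / [e [t [f [f [p [q n]]] - [p [q n]]]]]]

16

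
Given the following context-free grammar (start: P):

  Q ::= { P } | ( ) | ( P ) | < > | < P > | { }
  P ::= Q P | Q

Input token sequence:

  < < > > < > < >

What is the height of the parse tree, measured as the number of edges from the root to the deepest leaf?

[P [Q < [P [Q < >]] >] [P [Q < >] [P [Q < >]]]]

4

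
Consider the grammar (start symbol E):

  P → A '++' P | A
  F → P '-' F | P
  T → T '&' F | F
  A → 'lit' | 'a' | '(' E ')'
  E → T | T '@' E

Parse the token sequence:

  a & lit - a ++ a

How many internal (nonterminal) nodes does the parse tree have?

[E [T [T [F [P [A a]]]] & [F [P [A lit]] - [F [P [A a] ++ [P [A a]]]]]]]

14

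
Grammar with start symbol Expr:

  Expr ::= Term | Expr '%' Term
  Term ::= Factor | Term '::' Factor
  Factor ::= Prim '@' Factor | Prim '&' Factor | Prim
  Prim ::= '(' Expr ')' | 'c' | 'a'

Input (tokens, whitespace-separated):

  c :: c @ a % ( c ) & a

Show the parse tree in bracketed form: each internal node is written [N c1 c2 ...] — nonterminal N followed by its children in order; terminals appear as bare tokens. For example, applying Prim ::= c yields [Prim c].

[Expr [Expr [Term [Term [Factor [Prim c]]] :: [Factor [Prim c] @ [Factor [Prim a]]]]] % [Term [Factor [Prim ( [Expr [Term [Factor [Prim c]]]] )] & [Factor [Prim a]]]]]

Expr
Expr % Term
Term % Term
Term :: Factor % Term
Factor :: Factor % Term
Prim :: Factor % Term
c :: Factor % Term
c :: Prim @ Factor % Term
c :: c @ Factor % Term
c :: c @ Prim % Term
c :: c @ a % Term
c :: c @ a % Factor
c :: c @ a % Prim & Factor
c :: c @ a % ( Expr ) & Factor
c :: c @ a % ( Term ) & Factor
c :: c @ a % ( Factor ) & Factor
c :: c @ a % ( Prim ) & Factor
c :: c @ a % ( c ) & Factor
c :: c @ a % ( c ) & Prim
c :: c @ a % ( c ) & a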